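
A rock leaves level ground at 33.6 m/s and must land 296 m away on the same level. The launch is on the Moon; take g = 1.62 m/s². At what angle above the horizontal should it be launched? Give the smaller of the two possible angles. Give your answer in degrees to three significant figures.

R = v₀² sin 2θ / g gives sin 2θ = gR/v₀² = 1.62·296/33.6² = 0.4247.
2θ = 25.13° or 180° − 25.13° = 154.9°, so θ = 12.57° or 77.43°.
The smaller angle is 12.57°.

12.6°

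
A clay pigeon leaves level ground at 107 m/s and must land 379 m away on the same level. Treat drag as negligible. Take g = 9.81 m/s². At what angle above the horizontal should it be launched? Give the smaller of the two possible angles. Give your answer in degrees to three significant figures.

9.48°

R = v₀² sin 2θ / g gives sin 2θ = gR/v₀² = 9.81·379/107² = 0.3247.
2θ = 18.95° or 180° − 18.95° = 161.0°, so θ = 9.475° or 80.52°.
The smaller angle is 9.475°.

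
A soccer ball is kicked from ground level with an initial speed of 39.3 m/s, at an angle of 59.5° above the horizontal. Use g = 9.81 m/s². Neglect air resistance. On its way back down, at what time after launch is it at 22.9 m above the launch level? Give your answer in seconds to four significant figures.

6.144 s

Resolve: vₓ = 39.30 cos 59.5° = 19.95 m/s and v_y0 = 39.30 sin 59.5° = 33.86 m/s.
Require v_y0 t − ½ g t² = 22.9, i.e. 4.905 t² − 33.86 t + 22.9 = 0.
t = [33.86 ± √(33.86² − 2·9.81·22.9)] / 9.81 = (33.86 ± 26.41) / 9.81, so t = 0.7599 s or t = 6.144 s.
The descending-branch root is 6.144 s.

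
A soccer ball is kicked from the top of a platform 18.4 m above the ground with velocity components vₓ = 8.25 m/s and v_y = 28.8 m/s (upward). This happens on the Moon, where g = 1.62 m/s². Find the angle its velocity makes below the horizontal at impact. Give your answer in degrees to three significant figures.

Vertical motion (up positive, ground at y = 0): 0.8100 t² − (28.80) t − 18.4 = 0, so t = (28.80 + √(28.80² + 2·1.62·18.4)) / 1.62 = (28.80 + 29.82) / 1.62 = 36.18 s.
At impact: v_y = v_y0 − g t = −29.82 m/s; vₓ = 8.250 m/s.
Angle below horizontal: arctan(|v_y|/vₓ) = arctan(29.82/8.250) = 74.53°.

74.5°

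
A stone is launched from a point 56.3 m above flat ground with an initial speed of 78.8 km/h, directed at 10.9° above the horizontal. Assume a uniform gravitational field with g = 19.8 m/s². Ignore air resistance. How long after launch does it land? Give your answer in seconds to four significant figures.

Convert: 78.8 km/h = 78.8/3.6 = 21.89 m/s.
Resolve: vₓ = 21.89 cos 10.9° = 21.49 m/s and v_y0 = 21.89 sin 10.9° = 4.139 m/s.
Vertical motion (up positive, ground at y = 0): 9.900 t² − (4.139) t − 56.3 = 0, so t = (4.139 + √(4.139² + 2·19.8·56.3)) / 19.8 = (4.139 + 47.40) / 19.8 = 2.603 s.

2.603 s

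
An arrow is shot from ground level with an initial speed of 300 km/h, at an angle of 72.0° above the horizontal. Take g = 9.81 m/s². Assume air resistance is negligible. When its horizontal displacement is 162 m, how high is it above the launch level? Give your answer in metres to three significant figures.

304 m

Convert: 300 km/h = 300/3.6 = 83.33 m/s.
vₓ = 83.33 cos 72.0° = 25.75 m/s; v_y0 = 83.33 sin 72.0° = 79.25 m/s.
Time to reach x = 162 m: t = x/vₓ = 162/25.75 = 6.291 s.
Height: y = v_y0 t − ½ g t² = 79.25 × 6.291 − 4.905 × 6.291² = 498.6 − 194.1 = 304.5 m.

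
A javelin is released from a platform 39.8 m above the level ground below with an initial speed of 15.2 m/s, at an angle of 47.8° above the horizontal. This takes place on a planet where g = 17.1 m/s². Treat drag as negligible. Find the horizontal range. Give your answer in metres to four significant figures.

Resolve: vₓ = 15.20 cos 47.8° = 10.21 m/s and v_y0 = 15.20 sin 47.8° = 11.26 m/s.
With up positive and y = 0 at the ground: y(t) = 39.8 + (11.26) t − 8.550 t². Setting y = 0 and taking the positive root: t = [11.26 + √(11.26² + 2·17.1·39.8)] / 17.1 = (11.26 + 38.57) / 17.1 = 2.914 s.
Horizontal distance: R = vₓ t = 10.21 × 2.914 = 29.76 m.

29.76 m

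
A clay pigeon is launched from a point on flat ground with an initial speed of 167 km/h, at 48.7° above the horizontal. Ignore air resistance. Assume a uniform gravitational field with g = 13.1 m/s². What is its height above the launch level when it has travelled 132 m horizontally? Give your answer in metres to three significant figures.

28.5 m

Convert: 167 km/h = 167/3.6 = 46.39 m/s.
vₓ = 46.39 cos 48.7° = 30.62 m/s; v_y0 = 46.39 sin 48.7° = 34.85 m/s.
Time to reach x = 132 m: t = x/vₓ = 132/30.62 = 4.311 s.
Height: y = v_y0 t − ½ g t² = 34.85 × 4.311 − 6.550 × 4.311² = 150.3 − 121.8 = 28.50 m.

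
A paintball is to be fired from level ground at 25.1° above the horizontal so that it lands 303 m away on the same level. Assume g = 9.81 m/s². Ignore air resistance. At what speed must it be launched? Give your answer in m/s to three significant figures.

Level-ground range: R = v₀² sin(2θ)/g, so v₀ = √(gR / sin 2θ).
v₀ = √(9.81 × 303 / sin 50.20°) = √(2972 / 0.7683) = √3868.9 = 62.20 m/s.

62.2 m/s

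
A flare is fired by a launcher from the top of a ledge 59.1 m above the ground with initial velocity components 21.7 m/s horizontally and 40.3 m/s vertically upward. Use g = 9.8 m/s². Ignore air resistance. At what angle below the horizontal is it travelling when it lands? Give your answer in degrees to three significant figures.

Vertical motion (up positive, ground at y = 0): 4.900 t² − (40.30) t − 59.1 = 0, so t = (40.30 + √(40.30² + 2·9.80·59.1)) / 9.80 = (40.30 + 52.75) / 9.80 = 9.495 s.
At impact: v_y = v_y0 − g t = −52.75 m/s; vₓ = 21.70 m/s.
Angle below horizontal: arctan(|v_y|/vₓ) = arctan(52.75/21.70) = 67.64°.

67.6°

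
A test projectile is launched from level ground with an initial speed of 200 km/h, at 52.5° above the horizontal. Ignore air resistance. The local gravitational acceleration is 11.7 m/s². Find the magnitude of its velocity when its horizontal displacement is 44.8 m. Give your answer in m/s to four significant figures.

Convert: 200 km/h = 200/3.6 = 55.56 m/s.
vₓ = 55.56 cos 52.5° = 33.82 m/s; v_y0 = 55.56 sin 52.5° = 44.08 m/s.
At x = 44.8 m, t = x/vₓ = 44.8/33.82 = 1.325 s.
Vertical velocity there: v_y = v_y0 − g t = 44.08 − 11.7 × 1.325 = 28.58 m/s.
Speed: √(vₓ² + v_y²) = √(33.82² + 28.58²) = 44.28 m/s.

44.28 m/s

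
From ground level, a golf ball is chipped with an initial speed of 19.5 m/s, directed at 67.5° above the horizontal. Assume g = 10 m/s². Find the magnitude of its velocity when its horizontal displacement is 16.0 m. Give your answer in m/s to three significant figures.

8.21 m/s

Horizontal component vₓ = 19.50 cos 67.5° = 7.462 m/s; vertical v_y0 = 19.50 sin 67.5° = 18.02 m/s.
Time to reach x = 16.0 m: t = x/vₓ = 16.0/7.462 = 2.144 s.
Vertical velocity there: v_y = v_y0 − g t = 18.02 − 10.0 × 2.144 = −3.425 m/s.
Speed: √(vₓ² + v_y²) = √(7.462² + 3.425²) = 8.211 m/s.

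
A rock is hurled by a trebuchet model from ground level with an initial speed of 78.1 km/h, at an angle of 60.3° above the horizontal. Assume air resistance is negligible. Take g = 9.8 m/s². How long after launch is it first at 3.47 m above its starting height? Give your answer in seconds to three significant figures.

Convert: 78.1 km/h = 78.1/3.6 = 21.69 m/s.
Resolve: vₓ = 21.69 cos 60.3° = 10.75 m/s and v_y0 = 21.69 sin 60.3° = 18.84 m/s.
Set y = v_y0 t − ½ g t² = 3.47: 4.900 t² − 18.84 t + 3.47 = 0.
t = [18.84 ± √(18.84² − 2·9.80·3.47)] / 9.80 = (18.84 ± 16.94) / 9.80, so t = 0.1939 s or t = 3.652 s.
The first (ascending) time is 0.1939 s.

0.194 s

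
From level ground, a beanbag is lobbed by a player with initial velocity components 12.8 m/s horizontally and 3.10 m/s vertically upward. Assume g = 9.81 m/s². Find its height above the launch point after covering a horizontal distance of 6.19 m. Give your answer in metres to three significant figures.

Time to reach x = 6.19 m: t = x/vₓ = 6.19/12.80 = 0.4836 s.
Height: y = v_y0 t − ½ g t² = 3.100 × 0.4836 − 4.905 × 0.4836² = 1.499 − 1.147 = 0.3520 m.

0.352 m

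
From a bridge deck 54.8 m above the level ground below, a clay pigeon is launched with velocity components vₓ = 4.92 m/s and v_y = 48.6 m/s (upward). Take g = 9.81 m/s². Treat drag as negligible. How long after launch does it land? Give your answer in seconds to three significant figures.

10.9 s

Vertical motion (up positive, ground at y = 0): 4.905 t² − (48.60) t − 54.8 = 0, so t = (48.60 + √(48.60² + 2·9.81·54.8)) / 9.81 = (48.60 + 58.63) / 9.81 = 10.93 s.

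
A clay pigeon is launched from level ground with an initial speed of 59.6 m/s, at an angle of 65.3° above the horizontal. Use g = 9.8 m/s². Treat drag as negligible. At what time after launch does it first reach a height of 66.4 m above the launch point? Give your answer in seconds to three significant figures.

vₓ = 59.60 cos 65.3° = 24.90 m/s; v_y0 = 59.60 sin 65.3° = 54.15 m/s.
Set y = v_y0 t − ½ g t² = 66.4: 4.900 t² − 54.15 t + 66.4 = 0.
t = [54.15 ± √(54.15² − 2·9.80·66.4)] / 9.80 = (54.15 ± 40.38) / 9.80, so t = 1.405 s or t = 9.646 s.
The first (ascending) time is 1.405 s.

1.40 s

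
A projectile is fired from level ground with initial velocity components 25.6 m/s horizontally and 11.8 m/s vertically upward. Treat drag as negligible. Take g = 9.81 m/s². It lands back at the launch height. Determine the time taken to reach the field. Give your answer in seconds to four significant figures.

It returns to y = 0 when t = 2 v_y0 / g = 2(11.80)/9.81 = 2.406 s.

2.406 s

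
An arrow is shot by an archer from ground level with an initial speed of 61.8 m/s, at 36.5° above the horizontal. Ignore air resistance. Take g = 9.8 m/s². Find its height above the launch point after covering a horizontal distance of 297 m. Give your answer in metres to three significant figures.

Resolve: vₓ = 61.80 cos 36.5° = 49.68 m/s and v_y0 = 61.80 sin 36.5° = 36.76 m/s.
At x = 297 m, t = x/vₓ = 297/49.68 = 5.978 s.
Height: y = v_y0 t − ½ g t² = 36.76 × 5.978 − 4.900 × 5.978² = 219.8 − 175.1 = 44.63 m.

44.6 m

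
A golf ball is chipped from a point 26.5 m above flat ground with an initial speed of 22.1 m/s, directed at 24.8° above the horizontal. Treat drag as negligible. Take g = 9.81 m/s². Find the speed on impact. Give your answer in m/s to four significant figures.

Horizontal component vₓ = 22.10 cos 24.8° = 20.06 m/s; vertical v_y0 = 22.10 sin 24.8° = 9.270 m/s.
Vertical motion (up positive, ground at y = 0): 4.905 t² − (9.270) t − 26.5 = 0, so t = (9.270 + √(9.270² + 2·9.81·26.5)) / 9.81 = (9.270 + 24.61) / 9.81 = 3.454 s.
Vertical velocity at impact: v_y = v_y0 − g t = 9.270 − 9.81 × 3.454 = −24.61 m/s.
Speed: |v| = √(vₓ² + v_y²) = √(20.06² + 24.61²) = 31.75 m/s.

31.75 m/s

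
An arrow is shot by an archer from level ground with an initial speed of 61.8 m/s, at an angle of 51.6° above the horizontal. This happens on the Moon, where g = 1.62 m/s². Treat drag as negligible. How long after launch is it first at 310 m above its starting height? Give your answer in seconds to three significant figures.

vₓ = 61.80 cos 51.6° = 38.39 m/s; v_y0 = 61.80 sin 51.6° = 48.43 m/s.
Set y = v_y0 t − ½ g t² = 310: 0.8100 t² − 48.43 t + 310 = 0.
Quadratic formula: t = (48.43 ± √1341.3) / 1.62 = (48.43 ± 36.62) / 1.62 → t = 7.289 s or 52.50 s.
The first (ascending) time is 7.289 s.

7.29 s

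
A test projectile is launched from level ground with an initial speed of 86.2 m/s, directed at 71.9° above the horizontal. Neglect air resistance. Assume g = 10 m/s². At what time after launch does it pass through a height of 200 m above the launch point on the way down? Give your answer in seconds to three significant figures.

Resolve: vₓ = 86.20 cos 71.9° = 26.78 m/s and v_y0 = 86.20 sin 71.9° = 81.93 m/s.
Set y = v_y0 t − ½ g t² = 200: 5.000 t² − 81.93 t + 200 = 0.
t = [81.93 ± √(81.93² − 2·10.0·200)] / 10.0 = (81.93 ± 52.09) / 10.0, so t = 2.985 s or t = 13.40 s.
The descending-branch root is 13.40 s.

13.4 s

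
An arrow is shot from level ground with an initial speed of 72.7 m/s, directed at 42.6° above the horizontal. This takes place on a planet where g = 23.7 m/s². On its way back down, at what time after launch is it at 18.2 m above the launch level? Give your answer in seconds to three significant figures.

3.74 s

Resolve: vₓ = 72.70 cos 42.6° = 53.51 m/s and v_y0 = 72.70 sin 42.6° = 49.21 m/s.
Require v_y0 t − ½ g t² = 18.2, i.e. 11.85 t² − 49.21 t + 18.2 = 0.
t = [49.21 ± √(49.21² − 2·23.7·18.2)] / 23.7 = (49.21 ± 39.48) / 23.7, so t = 0.4104 s or t = 3.742 s.
The descending-branch root is 3.742 s.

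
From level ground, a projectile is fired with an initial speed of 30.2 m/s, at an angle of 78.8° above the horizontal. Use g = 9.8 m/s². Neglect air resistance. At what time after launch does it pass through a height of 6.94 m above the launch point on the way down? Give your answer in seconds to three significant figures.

5.80 s

Resolve: vₓ = 30.20 cos 78.8° = 5.866 m/s and v_y0 = 30.20 sin 78.8° = 29.62 m/s.
Require v_y0 t − ½ g t² = 6.94, i.e. 4.900 t² − 29.62 t + 6.94 = 0.
t = [29.62 ± √(29.62² − 2·9.80·6.94)] / 9.80 = (29.62 ± 27.23) / 9.80, so t = 0.2441 s or t = 5.802 s.
The descending-branch root is 5.802 s.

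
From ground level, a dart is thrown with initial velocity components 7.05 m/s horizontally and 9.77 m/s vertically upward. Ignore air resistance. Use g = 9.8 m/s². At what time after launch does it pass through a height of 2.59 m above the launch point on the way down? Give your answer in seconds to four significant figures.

Require v_y0 t − ½ g t² = 2.59, i.e. 4.900 t² − 9.770 t + 2.59 = 0.
Quadratic formula: t = (9.770 ± √44.689) / 9.80 = (9.770 ± 6.685) / 9.80 → t = 0.3148 s or 1.679 s.
The descending-branch root is 1.679 s.

1.679 s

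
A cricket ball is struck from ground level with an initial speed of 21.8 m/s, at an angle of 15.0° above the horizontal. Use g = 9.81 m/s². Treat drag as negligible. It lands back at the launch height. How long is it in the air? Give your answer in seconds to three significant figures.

1.15 s

Horizontal component vₓ = 21.80 cos 15.0° = 21.06 m/s; vertical v_y0 = 21.80 sin 15.0° = 5.642 m/s.
Time of flight on level ground: T = 2 v_y0 / g = 2 × 5.642 / 9.81 = 1.150 s.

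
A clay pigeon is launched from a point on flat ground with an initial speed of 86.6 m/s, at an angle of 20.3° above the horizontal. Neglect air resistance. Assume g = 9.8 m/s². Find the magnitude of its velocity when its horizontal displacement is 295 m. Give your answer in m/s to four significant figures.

Horizontal component vₓ = 86.60 cos 20.3° = 81.22 m/s; vertical v_y0 = 86.60 sin 20.3° = 30.04 m/s.
At x = 295 m, t = x/vₓ = 295/81.22 = 3.632 s.
Vertical velocity there: v_y = v_y0 − g t = 30.04 − 9.80 × 3.632 = −5.550 m/s.
Speed: √(vₓ² + v_y²) = √(81.22² + 5.550²) = 81.41 m/s.

81.41 m/s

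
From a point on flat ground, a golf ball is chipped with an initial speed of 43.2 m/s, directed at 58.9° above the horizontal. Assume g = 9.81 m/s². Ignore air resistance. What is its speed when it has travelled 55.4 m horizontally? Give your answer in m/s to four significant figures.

25.64 m/s

vₓ = 43.20 cos 58.9° = 22.31 m/s; v_y0 = 43.20 sin 58.9° = 36.99 m/s.
Time to reach x = 55.4 m: t = x/vₓ = 55.4/22.31 = 2.483 s.
Vertical velocity there: v_y = v_y0 − g t = 36.99 − 9.81 × 2.483 = 12.64 m/s.
Speed: √(vₓ² + v_y²) = √(22.31² + 12.64²) = 25.64 m/s.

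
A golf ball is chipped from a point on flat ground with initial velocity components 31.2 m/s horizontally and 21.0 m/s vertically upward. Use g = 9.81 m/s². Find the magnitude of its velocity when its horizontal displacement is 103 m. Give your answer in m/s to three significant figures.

33.2 m/s

x = vₓ t ⇒ t = 103/31.20 = 3.301 s.
Vertical velocity there: v_y = v_y0 − g t = 21.00 − 9.81 × 3.301 = −11.39 m/s.
Speed: √(vₓ² + v_y²) = √(31.20² + 11.39²) = 33.21 m/s.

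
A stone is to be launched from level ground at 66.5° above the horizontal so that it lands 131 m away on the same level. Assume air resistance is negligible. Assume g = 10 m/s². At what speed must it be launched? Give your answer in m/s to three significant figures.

On level ground R = v₀² sin 2θ / g ⇒ v₀ = √(gR / sin 2θ).
v₀ = √(10.0 × 131 / sin 133.0°) = √(1310 / 0.7314) = √1791.2 = 42.32 m/s.

42.3 m/s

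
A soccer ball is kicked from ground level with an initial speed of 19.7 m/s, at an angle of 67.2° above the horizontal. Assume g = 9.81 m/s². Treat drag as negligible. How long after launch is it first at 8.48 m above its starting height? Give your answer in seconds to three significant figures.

Horizontal component vₓ = 19.70 cos 67.2° = 7.634 m/s; vertical v_y0 = 19.70 sin 67.2° = 18.16 m/s.
Set y = v_y0 t − ½ g t² = 8.48: 4.905 t² − 18.16 t + 8.48 = 0.
Quadratic formula: t = (18.16 ± √163.43) / 9.81 = (18.16 ± 12.78) / 9.81 → t = 0.5481 s or 3.154 s.
The first (ascending) time is 0.5481 s.

0.548 s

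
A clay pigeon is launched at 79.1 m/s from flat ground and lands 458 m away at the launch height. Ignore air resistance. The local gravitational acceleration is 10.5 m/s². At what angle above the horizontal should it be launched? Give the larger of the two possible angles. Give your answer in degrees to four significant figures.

64.89°

R = v₀² sin 2θ / g gives sin 2θ = gR/v₀² = 10.5·458/79.1² = 0.7686.
2θ = 50.23° or 180° − 50.23° = 129.8°, so θ = 25.11° or 64.89°.
The larger angle is 64.89°.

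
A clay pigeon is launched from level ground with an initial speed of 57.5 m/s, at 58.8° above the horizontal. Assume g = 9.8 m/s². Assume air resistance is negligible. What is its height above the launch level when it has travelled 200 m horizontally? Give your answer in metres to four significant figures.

109.3 m

Components: vₓ = 57.50 cos 58.8° = 29.79 m/s, v_y0 = 57.50 sin 58.8° = 49.18 m/s.
At x = 200 m, t = x/vₓ = 200/29.79 = 6.714 s.
Height: y = v_y0 t − ½ g t² = 49.18 × 6.714 − 4.900 × 6.714² = 330.2 − 220.9 = 109.3 m.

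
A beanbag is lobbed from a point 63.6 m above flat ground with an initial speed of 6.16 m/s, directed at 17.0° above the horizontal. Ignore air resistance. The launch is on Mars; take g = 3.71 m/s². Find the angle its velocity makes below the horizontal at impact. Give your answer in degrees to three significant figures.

vₓ = 6.160 cos 17.0° = 5.891 m/s; v_y0 = 6.160 sin 17.0° = 1.801 m/s.
With up positive and y = 0 at the ground: y(t) = 63.6 + (1.801) t − 1.855 t². Setting y = 0 and taking the positive root: t = [1.801 + √(1.801² + 2·3.71·63.6)] / 3.71 = (1.801 + 21.80) / 3.71 = 6.361 s.
At impact: v_y = v_y0 − g t = −21.80 m/s; vₓ = 5.891 m/s.
Angle below horizontal: arctan(|v_y|/vₓ) = arctan(21.80/5.891) = 74.88°.

74.9°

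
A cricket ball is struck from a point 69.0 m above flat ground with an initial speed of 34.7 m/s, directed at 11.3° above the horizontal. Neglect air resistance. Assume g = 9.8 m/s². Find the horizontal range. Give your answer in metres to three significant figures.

153 m

Horizontal component vₓ = 34.70 cos 11.3° = 34.03 m/s; vertical v_y0 = 34.70 sin 11.3° = 6.799 m/s.
Vertical motion (up positive, ground at y = 0): 4.900 t² − (6.799) t − 69.0 = 0, so t = (6.799 + √(6.799² + 2·9.80·69.0)) / 9.80 = (6.799 + 37.40) / 9.80 = 4.510 s.
Horizontal distance: R = vₓ t = 34.03 × 4.510 = 153.5 m.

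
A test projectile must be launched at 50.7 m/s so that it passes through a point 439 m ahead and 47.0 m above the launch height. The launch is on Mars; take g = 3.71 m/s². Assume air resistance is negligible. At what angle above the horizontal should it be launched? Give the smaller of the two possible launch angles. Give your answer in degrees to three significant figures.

26.8°

Trajectory: y = x tanθ − g x² (1 + tan²θ)/(2v₀²). With x = 439, y = 47.0, v₀ = 50.7, g = 3.71:
139.1 tan²θ − 439 tanθ + (186.1) = 0.
tanθ = [439 ± √(439² − 4 × 139.1 × (186.1))] / (2 × 139.1) = (439 ± 298.7) / 278.2, giving tanθ = 0.5045 or 2.652.
θ = 26.77° or 69.34°; the smaller is 26.77°.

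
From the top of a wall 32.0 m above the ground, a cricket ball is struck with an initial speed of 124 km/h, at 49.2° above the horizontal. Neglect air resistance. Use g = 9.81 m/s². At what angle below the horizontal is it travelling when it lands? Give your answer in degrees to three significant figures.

58.1°

Convert: 124 km/h = 124/3.6 = 34.44 m/s.
Resolve: vₓ = 34.44 cos 49.2° = 22.51 m/s and v_y0 = 34.44 sin 49.2° = 26.07 m/s.
Vertical motion (up positive, ground at y = 0): 4.905 t² − (26.07) t − 32.0 = 0, so t = (26.07 + √(26.07² + 2·9.81·32.0)) / 9.81 = (26.07 + 36.16) / 9.81 = 6.344 s.
At impact: v_y = v_y0 − g t = −36.16 m/s; vₓ = 22.51 m/s.
Angle below horizontal: arctan(|v_y|/vₓ) = arctan(36.16/22.51) = 58.10°.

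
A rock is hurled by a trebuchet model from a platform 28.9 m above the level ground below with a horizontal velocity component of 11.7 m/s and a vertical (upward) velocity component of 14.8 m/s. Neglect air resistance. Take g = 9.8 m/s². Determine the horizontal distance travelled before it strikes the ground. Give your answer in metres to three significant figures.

51.1 m

The projectile lands when y = 28.9 + (14.80) t − ½·9.80·t² = 0. Positive root: t = (14.80 + √(14.80² + 2·9.80·28.9)) / 9.80 = (14.80 + 28.03) / 9.80 = 4.370 s.
Horizontal distance: R = vₓ t = 11.70 × 4.370 = 51.13 m.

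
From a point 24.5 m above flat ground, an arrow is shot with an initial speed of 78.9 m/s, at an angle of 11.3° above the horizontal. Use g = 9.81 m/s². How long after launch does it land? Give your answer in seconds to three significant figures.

vₓ = 78.90 cos 11.3° = 77.37 m/s; v_y0 = 78.90 sin 11.3° = 15.46 m/s.
With up positive and y = 0 at the ground: y(t) = 24.5 + (15.46) t − 4.905 t². Setting y = 0 and taking the positive root: t = [15.46 + √(15.46² + 2·9.81·24.5)] / 9.81 = (15.46 + 26.83) / 9.81 = 4.311 s.

4.31 s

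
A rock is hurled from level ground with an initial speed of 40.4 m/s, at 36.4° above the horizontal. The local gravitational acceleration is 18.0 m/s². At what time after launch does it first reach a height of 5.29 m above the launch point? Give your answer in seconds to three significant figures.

0.243 s

vₓ = 40.40 cos 36.4° = 32.52 m/s; v_y0 = 40.40 sin 36.4° = 23.97 m/s.
Set y = v_y0 t − ½ g t² = 5.29: 9.000 t² − 23.97 t + 5.29 = 0.
Quadratic formula: t = (23.97 ± √384.32) / 18.0 = (23.97 ± 19.60) / 18.0 → t = 0.2428 s or 2.421 s.
The first (ascending) time is 0.2428 s.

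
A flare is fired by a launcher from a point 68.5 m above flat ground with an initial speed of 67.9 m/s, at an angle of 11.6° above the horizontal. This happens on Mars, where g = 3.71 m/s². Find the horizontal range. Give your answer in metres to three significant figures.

717 m

Resolve: vₓ = 67.90 cos 11.6° = 66.51 m/s and v_y0 = 67.90 sin 11.6° = 13.65 m/s.
With up positive and y = 0 at the ground: y(t) = 68.5 + (13.65) t − 1.855 t². Setting y = 0 and taking the positive root: t = [13.65 + √(13.65² + 2·3.71·68.5)] / 3.71 = (13.65 + 26.36) / 3.71 = 10.78 s.
Horizontal distance: R = vₓ t = 66.51 × 10.78 = 717.3 m.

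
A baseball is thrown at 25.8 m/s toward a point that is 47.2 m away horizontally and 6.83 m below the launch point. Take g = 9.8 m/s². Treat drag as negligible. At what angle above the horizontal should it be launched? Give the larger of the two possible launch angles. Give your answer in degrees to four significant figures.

69.39°

Trajectory: y = x tanθ − g x² (1 + tan²θ)/(2v₀²). With x = 47.2, y = −6.83, v₀ = 25.8, g = 9.80:
16.40 tan²θ − 47.2 tanθ + (9.570) = 0.
tanθ = [47.2 ± √(47.2² − 4 × 16.40 × (9.570))] / (2 × 16.40) = (47.2 ± 40.00) / 32.80, giving tanθ = 0.2195 or 2.659.
θ = 12.38° or 69.39°; the larger is 69.39°.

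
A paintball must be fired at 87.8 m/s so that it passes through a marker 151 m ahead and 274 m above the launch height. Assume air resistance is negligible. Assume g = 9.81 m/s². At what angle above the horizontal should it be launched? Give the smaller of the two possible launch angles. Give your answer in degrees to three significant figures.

68.4°

Trajectory: y = x tanθ − g x² (1 + tan²θ)/(2v₀²). With x = 151, y = 274, v₀ = 87.8, g = 9.81:
14.51 tan²θ − 151 tanθ + (288.5) = 0.
tanθ = [151 ± √(151² − 4 × 14.51 × (288.5))] / (2 × 14.51) = (151 ± 77.84) / 29.02, giving tanθ = 2.522 or 7.887.
θ = 68.37° or 82.77°; the smaller is 68.37°.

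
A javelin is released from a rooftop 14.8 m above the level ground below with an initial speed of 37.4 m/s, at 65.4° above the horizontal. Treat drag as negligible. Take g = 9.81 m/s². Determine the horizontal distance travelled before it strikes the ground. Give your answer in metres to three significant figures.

Horizontal component vₓ = 37.40 cos 65.4° = 15.57 m/s; vertical v_y0 = 37.40 sin 65.4° = 34.01 m/s.
Vertical motion (up positive, ground at y = 0): 4.905 t² − (34.01) t − 14.8 = 0, so t = (34.01 + √(34.01² + 2·9.81·14.8)) / 9.81 = (34.01 + 38.04) / 9.81 = 7.344 s.
Horizontal distance: R = vₓ t = 15.57 × 7.344 = 114.3 m.

114 m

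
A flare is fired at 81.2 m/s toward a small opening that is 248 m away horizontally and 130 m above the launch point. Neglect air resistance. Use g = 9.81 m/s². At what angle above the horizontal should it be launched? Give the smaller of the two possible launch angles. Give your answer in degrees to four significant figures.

Trajectory: y = x tanθ − g x² (1 + tan²θ)/(2v₀²). With x = 248, y = 130, v₀ = 81.2, g = 9.81:
45.75 tan²θ − 248 tanθ + (175.8) = 0.
tanθ = [248 ± √(248² − 4 × 45.75 × (175.8))] / (2 × 45.75) = (248 ± 171.3) / 91.51, giving tanθ = 0.8384 or 4.582.
θ = 39.97° or 77.69°; the smaller is 39.97°.

39.97°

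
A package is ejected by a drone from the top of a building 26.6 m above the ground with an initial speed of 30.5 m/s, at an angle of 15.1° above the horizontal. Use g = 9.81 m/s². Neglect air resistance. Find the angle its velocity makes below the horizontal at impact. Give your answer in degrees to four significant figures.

39.40°

Horizontal component vₓ = 30.50 cos 15.1° = 29.45 m/s; vertical v_y0 = 30.50 sin 15.1° = 7.945 m/s.
With up positive and y = 0 at the ground: y(t) = 26.6 + (7.945) t − 4.905 t². Setting y = 0 and taking the positive root: t = [7.945 + √(7.945² + 2·9.81·26.6)] / 9.81 = (7.945 + 24.19) / 9.81 = 3.275 s.
At impact: v_y = v_y0 − g t = −24.19 m/s; vₓ = 29.45 m/s.
Angle below horizontal: arctan(|v_y|/vₓ) = arctan(24.19/29.45) = 39.40°.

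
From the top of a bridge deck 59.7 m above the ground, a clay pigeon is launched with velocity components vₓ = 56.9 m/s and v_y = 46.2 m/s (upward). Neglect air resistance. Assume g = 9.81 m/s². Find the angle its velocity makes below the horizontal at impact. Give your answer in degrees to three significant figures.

45.3°

The projectile lands when y = 59.7 + (46.20) t − ½·9.81·t² = 0. Positive root: t = (46.20 + √(46.20² + 2·9.81·59.7)) / 9.81 = (46.20 + 57.50) / 9.81 = 10.57 s.
At impact: v_y = v_y0 − g t = −57.50 m/s; vₓ = 56.90 m/s.
Angle below horizontal: arctan(|v_y|/vₓ) = arctan(57.50/56.90) = 45.30°.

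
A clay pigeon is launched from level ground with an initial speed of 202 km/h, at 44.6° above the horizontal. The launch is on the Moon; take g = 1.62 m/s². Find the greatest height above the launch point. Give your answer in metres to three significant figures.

479 m

Convert: 202 km/h = 202/3.6 = 56.11 m/s.
Components: vₓ = 56.11 cos 44.6° = 39.95 m/s, v_y0 = 56.11 sin 44.6° = 39.40 m/s.
At the apex v_y = 0, so H = v_y0²/(2g) = 39.40²/3.240 = 479.1 m.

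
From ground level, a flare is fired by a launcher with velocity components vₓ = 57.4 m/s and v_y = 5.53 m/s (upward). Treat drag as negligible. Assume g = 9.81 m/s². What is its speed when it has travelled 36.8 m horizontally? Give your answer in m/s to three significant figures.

57.4 m/s

x = vₓ t ⇒ t = 36.8/57.40 = 0.6411 s.
Vertical velocity there: v_y = v_y0 − g t = 5.530 − 9.81 × 0.6411 = −0.7593 m/s.
Speed: √(vₓ² + v_y²) = √(57.40² + 0.7593²) = 57.41 m/s.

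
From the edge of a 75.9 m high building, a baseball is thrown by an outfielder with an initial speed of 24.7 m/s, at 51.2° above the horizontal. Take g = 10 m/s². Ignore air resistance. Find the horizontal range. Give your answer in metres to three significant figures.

97.1 m

vₓ = 24.70 cos 51.2° = 15.48 m/s; v_y0 = 24.70 sin 51.2° = 19.25 m/s.
The projectile lands when y = 75.9 + (19.25) t − ½·10.0·t² = 0. Positive root: t = (19.25 + √(19.25² + 2·10.0·75.9)) / 10.0 = (19.25 + 43.46) / 10.0 = 6.271 s.
Horizontal distance: R = vₓ t = 15.48 × 6.271 = 97.05 m.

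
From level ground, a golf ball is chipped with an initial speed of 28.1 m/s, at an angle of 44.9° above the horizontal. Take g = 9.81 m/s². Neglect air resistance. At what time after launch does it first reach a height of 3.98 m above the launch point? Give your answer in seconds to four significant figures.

0.2117 s

Horizontal component vₓ = 28.10 cos 44.9° = 19.90 m/s; vertical v_y0 = 28.10 sin 44.9° = 19.83 m/s.
Require v_y0 t − ½ g t² = 3.98, i.e. 4.905 t² − 19.83 t + 3.98 = 0.
t = [19.83 ± √(19.83² − 2·9.81·3.98)] / 9.81 = (19.83 ± 17.76) / 9.81, so t = 0.2117 s or t = 3.832 s.
The first (ascending) time is 0.2117 s.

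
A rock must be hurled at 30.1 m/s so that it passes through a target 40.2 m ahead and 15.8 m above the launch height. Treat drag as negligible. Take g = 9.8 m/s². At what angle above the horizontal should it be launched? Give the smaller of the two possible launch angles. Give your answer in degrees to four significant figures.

35.93°

Trajectory: y = x tanθ − g x² (1 + tan²θ)/(2v₀²). With x = 40.2, y = 15.8, v₀ = 30.1, g = 9.80:
8.740 tan²θ − 40.2 tanθ + (24.54) = 0.
tanθ = [40.2 ± √(40.2² − 4 × 8.740 × (24.54))] / (2 × 8.740) = (40.2 ± 27.53) / 17.48, giving tanθ = 0.7246 or 3.875.
θ = 35.93° or 75.53°; the smaller is 35.93°.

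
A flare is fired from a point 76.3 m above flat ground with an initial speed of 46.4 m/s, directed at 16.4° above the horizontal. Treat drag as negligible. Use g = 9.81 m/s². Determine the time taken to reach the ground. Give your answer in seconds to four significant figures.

Resolve: vₓ = 46.40 cos 16.4° = 44.51 m/s and v_y0 = 46.40 sin 16.4° = 13.10 m/s.
The projectile lands when y = 76.3 + (13.10) t − ½·9.81·t² = 0. Positive root: t = (13.10 + √(13.10² + 2·9.81·76.3)) / 9.81 = (13.10 + 40.85) / 9.81 = 5.499 s.

5.499 s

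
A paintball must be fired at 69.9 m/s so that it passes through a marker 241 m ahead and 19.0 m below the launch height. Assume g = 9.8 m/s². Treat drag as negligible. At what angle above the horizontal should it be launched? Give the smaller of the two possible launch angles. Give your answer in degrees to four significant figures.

9.638°

Trajectory: y = x tanθ − g x² (1 + tan²θ)/(2v₀²). With x = 241, y = −19.0, v₀ = 69.9, g = 9.80:
58.25 tan²θ − 241 tanθ + (39.25) = 0.
tanθ = [241 ± √(241² − 4 × 58.25 × (39.25))] / (2 × 58.25) = (241 ± 221.2) / 116.5, giving tanθ = 0.1698 or 3.968.
θ = 9.638° or 75.85°; the smaller is 9.638°.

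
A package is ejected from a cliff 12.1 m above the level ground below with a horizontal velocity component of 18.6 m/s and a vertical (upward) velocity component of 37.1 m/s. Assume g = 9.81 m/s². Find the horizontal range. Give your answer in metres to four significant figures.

146.5 m

The projectile lands when y = 12.1 + (37.10) t − ½·9.81·t² = 0. Positive root: t = (37.10 + √(37.10² + 2·9.81·12.1)) / 9.81 = (37.10 + 40.17) / 9.81 = 7.877 s.
Horizontal distance: R = vₓ t = 18.60 × 7.877 = 146.5 m.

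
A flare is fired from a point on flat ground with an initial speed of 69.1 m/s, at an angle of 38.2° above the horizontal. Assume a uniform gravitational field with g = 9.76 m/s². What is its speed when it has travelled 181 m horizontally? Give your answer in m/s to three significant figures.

55.3 m/s

Components: vₓ = 69.10 cos 38.2° = 54.30 m/s, v_y0 = 69.10 sin 38.2° = 42.73 m/s.
x = vₓ t ⇒ t = 181/54.30 = 3.333 s.
Vertical velocity there: v_y = v_y0 − g t = 42.73 − 9.76 × 3.333 = 10.20 m/s.
Speed: √(vₓ² + v_y²) = √(54.30² + 10.20²) = 55.25 m/s.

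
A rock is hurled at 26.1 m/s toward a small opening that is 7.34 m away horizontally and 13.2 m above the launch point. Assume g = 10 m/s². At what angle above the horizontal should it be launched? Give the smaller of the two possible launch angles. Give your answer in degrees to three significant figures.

64.4°

Trajectory: y = x tanθ − g x² (1 + tan²θ)/(2v₀²). With x = 7.34, y = 13.2, v₀ = 26.1, g = 10.0:
0.3954 tan²θ − 7.34 tanθ + (13.60) = 0.
tanθ = [7.34 ± √(7.34² − 4 × 0.3954 × (13.60))] / (2 × 0.3954) = (7.34 ± 5.690) / 0.7909, giving tanθ = 2.087 or 16.47.
θ = 64.40° or 86.53°; the smaller is 64.40°.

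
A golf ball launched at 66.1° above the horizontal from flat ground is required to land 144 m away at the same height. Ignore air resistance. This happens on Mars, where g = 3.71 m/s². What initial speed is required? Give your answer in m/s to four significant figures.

Level-ground range: R = v₀² sin(2θ)/g, so v₀ = √(gR / sin 2θ).
v₀ = √(3.71 × 144 / sin 132.2°) = √(534.2 / 0.7408) = √721.16 = 26.85 m/s.

26.85 m/s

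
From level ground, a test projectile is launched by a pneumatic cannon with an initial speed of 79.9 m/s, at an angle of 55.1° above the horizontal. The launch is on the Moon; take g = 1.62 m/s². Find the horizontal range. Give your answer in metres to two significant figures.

vₓ = 79.90 cos 55.1° = 45.71 m/s; v_y0 = 79.90 sin 55.1° = 65.53 m/s.
Time aloft: T = 2 v_y0 / g = 2 × 65.53 / 1.62 = 80.90 s.
Horizontal distance R = vₓ T = 45.71 × 80.90 = 3698 m.

3700 m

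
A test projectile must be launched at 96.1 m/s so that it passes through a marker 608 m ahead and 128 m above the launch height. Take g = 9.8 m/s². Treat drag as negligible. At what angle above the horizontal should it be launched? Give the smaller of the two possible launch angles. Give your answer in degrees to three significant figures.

34.4°

Trajectory: y = x tanθ − g x² (1 + tan²θ)/(2v₀²). With x = 608, y = 128, v₀ = 96.1, g = 9.80:
196.1 tan²θ − 608 tanθ + (324.1) = 0.
tanθ = [608 ± √(608² − 4 × 196.1 × (324.1))] / (2 × 196.1) = (608 ± 339.7) / 392.3, giving tanθ = 0.6841 or 2.416.
θ = 34.38° or 67.51°; the smaller is 34.38°.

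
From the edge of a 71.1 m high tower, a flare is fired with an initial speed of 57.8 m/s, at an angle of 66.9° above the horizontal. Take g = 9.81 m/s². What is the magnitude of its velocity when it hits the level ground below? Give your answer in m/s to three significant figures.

Components: vₓ = 57.80 cos 66.9° = 22.68 m/s, v_y0 = 57.80 sin 66.9° = 53.17 m/s.
The projectile lands when y = 71.1 + (53.17) t − ½·9.81·t² = 0. Positive root: t = (53.17 + √(53.17² + 2·9.81·71.1)) / 9.81 = (53.17 + 64.97) / 9.81 = 12.04 s.
Vertical velocity at impact: v_y = v_y0 − g t = 53.17 − 9.81 × 12.04 = −64.97 m/s.
Speed: |v| = √(vₓ² + v_y²) = √(22.68² + 64.97²) = 68.82 m/s.

68.8 m/s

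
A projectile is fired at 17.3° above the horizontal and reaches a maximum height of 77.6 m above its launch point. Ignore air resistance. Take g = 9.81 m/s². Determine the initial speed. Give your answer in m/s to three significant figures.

At the peak v_y = 0, so v_y0 = √(2gH) = √(2 × 9.81 × 77.6) = 39.02 m/s.
v_y0 = v₀ sin θ ⇒ v₀ = 39.02 / sin 17.3° = 131.2 m/s.

131 m/s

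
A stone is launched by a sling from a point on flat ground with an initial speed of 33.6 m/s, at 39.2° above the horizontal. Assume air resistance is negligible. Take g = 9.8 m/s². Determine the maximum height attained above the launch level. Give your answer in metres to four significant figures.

23.01 m

Components: vₓ = 33.60 cos 39.2° = 26.04 m/s, v_y0 = 33.60 sin 39.2° = 21.24 m/s.
Peak height H = v_y0² / (2g) = 450.98 / 19.60 = 23.01 m.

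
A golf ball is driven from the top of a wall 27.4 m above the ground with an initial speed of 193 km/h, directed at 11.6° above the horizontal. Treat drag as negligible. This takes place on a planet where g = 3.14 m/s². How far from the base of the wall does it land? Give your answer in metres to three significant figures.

Convert: 193 km/h = 193/3.6 = 53.61 m/s.
Components: vₓ = 53.61 cos 11.6° = 52.52 m/s, v_y0 = 53.61 sin 11.6° = 10.78 m/s.
With up positive and y = 0 at the ground: y(t) = 27.4 + (10.78) t − 1.570 t². Setting y = 0 and taking the positive root: t = [10.78 + √(10.78² + 2·3.14·27.4)] / 3.14 = (10.78 + 16.98) / 3.14 = 8.840 s.
Horizontal distance: R = vₓ t = 52.52 × 8.840 = 464.3 m.

464 m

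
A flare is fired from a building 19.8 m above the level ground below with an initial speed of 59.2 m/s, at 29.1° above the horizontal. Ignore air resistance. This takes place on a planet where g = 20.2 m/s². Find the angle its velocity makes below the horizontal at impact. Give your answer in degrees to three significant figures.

38.0°

Resolve: vₓ = 59.20 cos 29.1° = 51.73 m/s and v_y0 = 59.20 sin 29.1° = 28.79 m/s.
The projectile lands when y = 19.8 + (28.79) t − ½·20.2·t² = 0. Positive root: t = (28.79 + √(28.79² + 2·20.2·19.8)) / 20.2 = (28.79 + 40.36) / 20.2 = 3.423 s.
At impact: v_y = v_y0 − g t = −40.36 m/s; vₓ = 51.73 m/s.
Angle below horizontal: arctan(|v_y|/vₓ) = arctan(40.36/51.73) = 37.96°.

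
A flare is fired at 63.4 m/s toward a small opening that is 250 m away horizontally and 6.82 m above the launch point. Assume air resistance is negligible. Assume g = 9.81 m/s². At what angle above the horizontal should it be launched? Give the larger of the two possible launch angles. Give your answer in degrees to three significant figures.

71.0°

Trajectory: y = x tanθ − g x² (1 + tan²θ)/(2v₀²). With x = 250, y = 6.82, v₀ = 63.4, g = 9.81:
76.27 tan²θ − 250 tanθ + (83.09) = 0.
tanθ = [250 ± √(250² − 4 × 76.27 × (83.09))] / (2 × 76.27) = (250 ± 192.7) / 152.5, giving tanθ = 0.3753 or 2.903.
θ = 20.57° or 70.99°; the larger is 70.99°.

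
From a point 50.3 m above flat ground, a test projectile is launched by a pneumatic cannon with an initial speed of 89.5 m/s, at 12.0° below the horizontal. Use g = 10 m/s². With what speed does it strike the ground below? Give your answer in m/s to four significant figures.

Horizontal component vₓ = 89.50 cos 12.0° = 87.54 m/s; vertical v_y0 = −18.61 m/s (downward).
The projectile lands when y = 50.3 + (−18.61) t − ½·10.0·t² = 0. Positive root: t = (−18.61 + √(18.61² + 2·10.0·50.3)) / 10.0 = (−18.61 + 36.77) / 10.0 = 1.817 s.
Vertical velocity at impact: v_y = v_y0 − g t = −18.61 − 10.0 × 1.817 = −36.77 m/s.
Speed: |v| = √(vₓ² + v_y²) = √(87.54² + 36.77²) = 94.95 m/s.

94.95 m/s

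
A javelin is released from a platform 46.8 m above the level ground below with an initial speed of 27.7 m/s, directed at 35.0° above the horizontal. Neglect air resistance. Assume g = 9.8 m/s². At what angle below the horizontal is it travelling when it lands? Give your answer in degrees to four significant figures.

Resolve: vₓ = 27.70 cos 35.0° = 22.69 m/s and v_y0 = 27.70 sin 35.0° = 15.89 m/s.
Vertical motion (up positive, ground at y = 0): 4.900 t² − (15.89) t − 46.8 = 0, so t = (15.89 + √(15.89² + 2·9.80·46.8)) / 9.80 = (15.89 + 34.20) / 9.80 = 5.111 s.
At impact: v_y = v_y0 − g t = −34.20 m/s; vₓ = 22.69 m/s.
Angle below horizontal: arctan(|v_y|/vₓ) = arctan(34.20/22.69) = 56.44°.

56.44°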